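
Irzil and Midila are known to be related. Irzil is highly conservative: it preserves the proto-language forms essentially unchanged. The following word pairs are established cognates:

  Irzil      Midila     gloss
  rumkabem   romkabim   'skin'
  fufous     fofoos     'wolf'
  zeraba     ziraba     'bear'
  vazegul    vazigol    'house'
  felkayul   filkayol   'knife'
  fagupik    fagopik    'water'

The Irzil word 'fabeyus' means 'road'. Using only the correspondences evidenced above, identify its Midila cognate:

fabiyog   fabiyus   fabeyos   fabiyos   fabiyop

fabiyos

vazegul ~ vazigol, felkayul ~ filkayol — Irzil e corresponds to Midila i after a consonant, before a consonant other than r, m, n, p, b, f, v.
vazegul ~ vazigol, felkayul ~ filkayol — Irzil u corresponds to Midila o after a consonant, before a consonant other than r, m, n, p, b, f, v.
Applying these to Irzil 'fabeyus':
  fabeyus → fabiyus   (e→i after a consonant, before a consonant other than r, m, n, p, b, f, v)
  fabiyus → fabiyos   (u→o after a consonant, before a consonant other than r, m, n, p, b, f, v)
So the Midila cognate is 'fabiyos'.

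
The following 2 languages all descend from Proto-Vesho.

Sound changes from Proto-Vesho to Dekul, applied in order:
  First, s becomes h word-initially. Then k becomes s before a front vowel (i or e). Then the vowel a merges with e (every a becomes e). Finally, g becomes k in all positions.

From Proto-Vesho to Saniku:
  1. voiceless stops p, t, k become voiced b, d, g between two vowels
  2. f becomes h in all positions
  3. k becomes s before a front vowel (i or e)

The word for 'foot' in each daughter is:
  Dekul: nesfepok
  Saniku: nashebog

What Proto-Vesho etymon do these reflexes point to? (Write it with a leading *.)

Position 2: Dekul has e, Saniku has a. Saniku preserves a here (none of its changes turn any other segment into a), so the proto-segment is *a.
Position 4: Dekul has f, Saniku has h. Dekul preserves f here (none of its changes turn any other segment into f), so the proto-segment is *f.
Position 6: Dekul has p, Saniku has b. Dekul preserves p here (none of its changes turn any other segment into p), so the proto-segment is *p.
This points to *nasfepog. Verify forward in each daughter:
Dekul: start from *nasfepog.
  rule 1: no change — nasfepog
  rule 2: no change — nasfepog
  rule 3 (vowel merger): nasfepog → nesfepog
  rule 4 (unconditioned shift): nesfepog → nesfepok
  ⇒ Dekul nesfepok
Saniku: start from *nasfepog.
  rule 1 (intervocalic voicing): nasfepog → nasfebog
  rule 2 (unconditioned shift): nasfebog → nashebog
  rule 3: no change — nashebog
  ⇒ Saniku nashebog
No other proto-form is consistent with every reflex, so the reconstruction is *nasfepog.

*nasfepog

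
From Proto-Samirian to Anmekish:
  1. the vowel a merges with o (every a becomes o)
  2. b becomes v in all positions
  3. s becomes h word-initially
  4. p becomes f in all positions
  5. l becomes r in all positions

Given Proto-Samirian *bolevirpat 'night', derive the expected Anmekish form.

vorevirfot

Anmekish: *bolevirpat > bolevirpot > volevirpot > volevirfot > vorevirfot  (by vowel merger, unconditioned shift, unconditioned shift, unconditioned shift)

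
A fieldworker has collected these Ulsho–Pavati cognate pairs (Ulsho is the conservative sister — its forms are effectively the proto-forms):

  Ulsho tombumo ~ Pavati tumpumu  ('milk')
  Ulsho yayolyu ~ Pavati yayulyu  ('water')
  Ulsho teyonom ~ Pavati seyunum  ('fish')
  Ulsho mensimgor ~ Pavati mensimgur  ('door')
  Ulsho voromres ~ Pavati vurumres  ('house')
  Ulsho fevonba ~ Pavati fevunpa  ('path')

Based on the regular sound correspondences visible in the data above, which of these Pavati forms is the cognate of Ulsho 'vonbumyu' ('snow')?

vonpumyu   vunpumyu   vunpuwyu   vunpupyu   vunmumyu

vunpumyu

teyonom ~ seyunum, fevonba ~ fevunpa — Ulsho o corresponds to Pavati u after a consonant, before a nasal.
tombumo ~ tumpumu — Ulsho b corresponds to Pavati p after a consonant, before a back vowel.
Applying these to Ulsho 'vonbumyu':
  vonbumyu → vunbumyu   (o→u after a consonant, before a nasal)
  vunbumyu → vunpumyu   (b→p after a consonant, before a back vowel)
So the Pavati cognate is 'vunpumyu'.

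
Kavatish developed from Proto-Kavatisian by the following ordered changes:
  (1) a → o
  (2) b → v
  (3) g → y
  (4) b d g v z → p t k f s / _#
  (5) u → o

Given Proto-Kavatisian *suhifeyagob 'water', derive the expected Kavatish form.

sohifeyoyof

Kavatish: start from *suhifeyagob.
  rule 1 (vowel merger): suhifeyagob → suhifeyogob
  rule 2 (unconditioned shift): suhifeyogob → suhifeyogov
  rule 3 (unconditioned shift): suhifeyogov → suhifeyoyov
  rule 4 (final devoicing): suhifeyoyov → suhifeyoyof
  rule 5 (vowel merger): suhifeyoyof → sohifeyoyof
  ⇒ Kavatish sohifeyoyof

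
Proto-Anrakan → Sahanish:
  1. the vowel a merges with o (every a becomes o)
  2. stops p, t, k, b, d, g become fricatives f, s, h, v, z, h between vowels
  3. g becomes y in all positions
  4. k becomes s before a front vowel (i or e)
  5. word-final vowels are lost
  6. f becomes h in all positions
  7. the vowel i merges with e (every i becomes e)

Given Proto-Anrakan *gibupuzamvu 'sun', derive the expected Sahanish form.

yevuhuzomv

Sahanish: start from *gibupuzamvu.
  rule 1 (vowel merger): gibupuzamvu → gibupuzomvu
  rule 2 (intervocalic lenition): gibupuzomvu → givufuzomvu
  rule 3 (unconditioned shift): givufuzomvu → yivufuzomvu
  rule 4: no change — yivufuzomvu
  rule 5 (apocope): yivufuzomvu → yivufuzomv
  rule 6 (unconditioned shift): yivufuzomv → yivuhuzomv
  rule 7 (vowel merger): yivuhuzomv → yevuhuzomv
  ⇒ Sahanish yevuhuzomv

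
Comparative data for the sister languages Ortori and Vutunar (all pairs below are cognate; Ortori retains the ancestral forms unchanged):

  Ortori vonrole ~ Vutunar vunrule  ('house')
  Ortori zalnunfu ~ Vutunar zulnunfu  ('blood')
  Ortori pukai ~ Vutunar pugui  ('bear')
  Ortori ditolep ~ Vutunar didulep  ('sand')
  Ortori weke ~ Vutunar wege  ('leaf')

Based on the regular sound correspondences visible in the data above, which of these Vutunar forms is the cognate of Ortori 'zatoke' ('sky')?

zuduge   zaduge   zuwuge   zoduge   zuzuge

zuduge

zalnunfu ~ zulnunfu — Ortori a corresponds to Vutunar u after a consonant, before a consonant other than r, m, n, p, b, f, v.
ditolep ~ didulep — Ortori t corresponds to Vutunar d between vowels (before a back vowel).
vonrole ~ vunrule, ditolep ~ didulep — Ortori o corresponds to Vutunar u after a consonant, before a consonant other than r, m, n, p, b, f, v.
weke ~ wege — Ortori k corresponds to Vutunar g between vowels (before a front vowel).
Applying these to Ortori 'zatoke':
  zatoke → zutoke   (a→u after a consonant, before a consonant other than r, m, n, p, b, f, v)
  zutoke → zudoke   (t→d between vowels (before a back vowel))
  zudoke → zuduke   (o→u after a consonant, before a consonant other than r, m, n, p, b, f, v)
  zuduke → zuduge   (k→g between vowels (before a front vowel))
So the Vutunar cognate is 'zuduge'.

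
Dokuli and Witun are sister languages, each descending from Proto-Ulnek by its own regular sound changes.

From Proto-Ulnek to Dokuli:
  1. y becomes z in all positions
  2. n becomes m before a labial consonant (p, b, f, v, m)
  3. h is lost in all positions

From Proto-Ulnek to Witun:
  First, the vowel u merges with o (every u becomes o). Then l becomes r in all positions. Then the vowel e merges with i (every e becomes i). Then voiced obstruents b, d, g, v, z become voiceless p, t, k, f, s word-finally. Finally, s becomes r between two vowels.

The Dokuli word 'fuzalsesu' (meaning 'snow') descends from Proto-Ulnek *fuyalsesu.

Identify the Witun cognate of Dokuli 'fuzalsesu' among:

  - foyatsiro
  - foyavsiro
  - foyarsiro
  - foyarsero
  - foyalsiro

foyarsiro

Witun: start from *fuyalsesu.
  rule 1 (vowel merger): fuyalsesu → foyalseso
  rule 2 (unconditioned shift): foyalseso → foyarseso
  rule 3 (vowel merger): foyarseso → foyarsiso
  rule 4: no change — foyarsiso
  rule 5 (rhotacism): foyarsiso → foyarsiro
  ⇒ Witun foyarsiro
The other candidates each miss or misapply at least one Witun change.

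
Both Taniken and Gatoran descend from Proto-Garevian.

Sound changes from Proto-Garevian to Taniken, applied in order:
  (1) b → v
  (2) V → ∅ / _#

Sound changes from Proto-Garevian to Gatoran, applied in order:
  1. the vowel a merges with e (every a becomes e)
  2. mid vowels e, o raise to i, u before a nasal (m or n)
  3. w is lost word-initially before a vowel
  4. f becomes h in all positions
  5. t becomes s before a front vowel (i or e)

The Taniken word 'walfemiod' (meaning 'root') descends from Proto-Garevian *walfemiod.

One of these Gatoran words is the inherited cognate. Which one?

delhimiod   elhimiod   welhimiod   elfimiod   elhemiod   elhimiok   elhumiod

Gatoran: start from *walfemiod.
  rule 1 (vowel merger): walfemiod → welfemiod
  rule 2 (pre-nasal raising): welfemiod → welfimiod
  rule 3 (glide loss): welfimiod → elfimiod
  rule 4 (unconditioned shift): elfimiod → elhimiod
  rule 5: no change — elhimiod
  ⇒ Gatoran elhimiod
Among the options, 'elhimiod' alone shows every Gatoran change applied in order.

elhimiod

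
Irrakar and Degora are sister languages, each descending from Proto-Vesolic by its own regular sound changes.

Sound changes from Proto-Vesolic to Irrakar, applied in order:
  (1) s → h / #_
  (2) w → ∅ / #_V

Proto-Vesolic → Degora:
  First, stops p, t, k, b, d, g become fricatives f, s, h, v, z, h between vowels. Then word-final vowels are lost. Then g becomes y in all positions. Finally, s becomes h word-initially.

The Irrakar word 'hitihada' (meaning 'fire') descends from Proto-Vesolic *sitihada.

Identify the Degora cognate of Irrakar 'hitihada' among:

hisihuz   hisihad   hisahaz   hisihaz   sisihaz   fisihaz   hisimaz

Degora: *sitihada > sisihaza > sisihaz > hisihaz  (by intervocalic lenition, apocope, debuccalisation)
Among the options, 'hisihaz' alone shows every Degora change applied in order.

hisihaz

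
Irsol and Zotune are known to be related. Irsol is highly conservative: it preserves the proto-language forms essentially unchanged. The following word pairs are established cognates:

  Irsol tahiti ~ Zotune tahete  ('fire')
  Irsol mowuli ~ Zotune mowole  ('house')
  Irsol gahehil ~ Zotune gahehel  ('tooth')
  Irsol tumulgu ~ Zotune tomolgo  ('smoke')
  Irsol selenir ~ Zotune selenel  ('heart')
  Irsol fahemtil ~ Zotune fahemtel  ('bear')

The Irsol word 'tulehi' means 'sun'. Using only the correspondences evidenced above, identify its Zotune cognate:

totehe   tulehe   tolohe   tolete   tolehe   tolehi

mowuli ~ mowole, tumulgu ~ tomolgo — Irsol u corresponds to Zotune o after a consonant, before a consonant other than r, m, n, p, b, f, v.
tahiti ~ tahete, mowuli ~ mowole — Irsol i corresponds to Zotune e word-finally.
Applying these to Irsol 'tulehi':
  tulehi → tolehi   (u→o after a consonant, before a consonant other than r, m, n, p, b, f, v)
  tolehi → tolehe   (i→e word-finally)
So the Zotune cognate is 'tolehe'.

tolehe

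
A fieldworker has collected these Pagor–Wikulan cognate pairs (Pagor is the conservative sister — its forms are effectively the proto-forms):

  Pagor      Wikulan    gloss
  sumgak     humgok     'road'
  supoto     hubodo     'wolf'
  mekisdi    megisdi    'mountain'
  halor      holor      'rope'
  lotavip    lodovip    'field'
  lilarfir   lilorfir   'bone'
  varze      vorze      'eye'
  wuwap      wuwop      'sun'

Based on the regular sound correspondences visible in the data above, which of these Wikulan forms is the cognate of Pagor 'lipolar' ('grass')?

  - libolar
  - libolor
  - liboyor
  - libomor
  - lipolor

supoto ~ hubodo — Pagor p corresponds to Wikulan b between vowels (before a back vowel).
lilarfir ~ lilorfir, varze ~ vorze — Pagor a corresponds to Wikulan o after a consonant, before r.
Applying these to Pagor 'lipolar':
  lipolar → libolar   (p→b between vowels (before a back vowel))
  libolar → libolor   (a→o after a consonant, before r)
So the Wikulan cognate is 'libolor'.

libolor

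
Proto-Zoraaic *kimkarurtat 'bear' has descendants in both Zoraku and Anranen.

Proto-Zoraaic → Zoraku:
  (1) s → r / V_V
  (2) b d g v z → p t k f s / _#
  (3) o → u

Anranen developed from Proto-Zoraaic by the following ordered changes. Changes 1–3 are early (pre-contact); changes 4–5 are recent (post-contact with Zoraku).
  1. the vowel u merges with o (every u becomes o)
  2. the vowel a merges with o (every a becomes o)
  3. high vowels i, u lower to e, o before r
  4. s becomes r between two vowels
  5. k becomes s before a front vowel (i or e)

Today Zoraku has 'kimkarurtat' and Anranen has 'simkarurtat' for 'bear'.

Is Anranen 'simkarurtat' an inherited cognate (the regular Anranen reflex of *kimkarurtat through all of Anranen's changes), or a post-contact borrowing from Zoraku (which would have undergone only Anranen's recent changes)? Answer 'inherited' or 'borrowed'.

borrowed

If inherited, *kimkarurtat would pass through all of Anranen's changes:
Anranen: *kimkarurtat
  kimkarurtat → kimkarortat   [vowel merger]
  kimkarortat → kimkorortot   [vowel merger]
  kimkorortot (rule 3 does not apply)
  kimkorortot (rule 4 does not apply)
  kimkorortot → simkorortot   [palatalisation]
  giving Anranen simkorortot.
If borrowed from Zoraku 'kimkarurtat' after the early changes, it would undergo only the recent ones:
  rule 4 (rhotacism): no change (kimkarurtat)
  rule 5 (palatalisation): kimkarurtat → simkarurtat
  ⇒ as a loan: simkarurtat
Anranen 'simkarurtat' matches the loan outcome 'simkarurtat', not the inherited 'simkorortot' — it skipped the early Anranen changes, so it was borrowed from Zoraku.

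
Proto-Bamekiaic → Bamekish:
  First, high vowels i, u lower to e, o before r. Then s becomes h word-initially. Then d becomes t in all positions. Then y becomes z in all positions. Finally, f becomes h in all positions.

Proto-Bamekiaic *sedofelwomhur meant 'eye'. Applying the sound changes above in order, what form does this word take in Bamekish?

Bamekish: start from *sedofelwomhur.
  rule 1 (pre-rhotic lowering): sedofelwomhur → sedofelwomhor
  rule 2 (debuccalisation): sedofelwomhor → hedofelwomhor
  rule 3 (unconditioned shift): hedofelwomhor → hetofelwomhor
  rule 4: no change — hetofelwomhor
  rule 5 (unconditioned shift): hetofelwomhor → hetohelwomhor
  ⇒ Bamekish hetohelwomhor

hetohelwomhor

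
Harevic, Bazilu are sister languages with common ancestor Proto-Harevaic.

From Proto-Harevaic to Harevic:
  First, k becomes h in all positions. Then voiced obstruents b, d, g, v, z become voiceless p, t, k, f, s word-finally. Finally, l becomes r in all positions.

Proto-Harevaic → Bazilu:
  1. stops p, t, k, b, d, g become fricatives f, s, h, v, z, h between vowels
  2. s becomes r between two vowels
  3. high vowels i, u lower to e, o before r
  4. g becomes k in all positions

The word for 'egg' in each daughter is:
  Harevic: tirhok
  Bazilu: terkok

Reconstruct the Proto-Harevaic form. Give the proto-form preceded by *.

Position 6: Harevic has k, Bazilu has k. In Harevic, k can only continue *g, so the proto-segment is *g.
Position 2: Harevic has i, Bazilu has e. Harevic preserves i here (none of its changes turn any other segment into i), so the proto-segment is *i.
Position 4: Harevic has h, Bazilu has k. Taking the neighbouring segments as reconstructed: Harevic h could go back to *k or *h; Bazilu k could go back to *k or *g — the one source consistent with every daughter is *k.
This points to *tirkog. Verify forward in each daughter:
Harevic: *tirkog > tirhog > tirhok  (by unconditioned shift, final devoicing)
Bazilu: *tirkog > terkog > terkok  (by pre-rhotic lowering, unconditioned shift)
*tirkog is the unique common source.

*tirkog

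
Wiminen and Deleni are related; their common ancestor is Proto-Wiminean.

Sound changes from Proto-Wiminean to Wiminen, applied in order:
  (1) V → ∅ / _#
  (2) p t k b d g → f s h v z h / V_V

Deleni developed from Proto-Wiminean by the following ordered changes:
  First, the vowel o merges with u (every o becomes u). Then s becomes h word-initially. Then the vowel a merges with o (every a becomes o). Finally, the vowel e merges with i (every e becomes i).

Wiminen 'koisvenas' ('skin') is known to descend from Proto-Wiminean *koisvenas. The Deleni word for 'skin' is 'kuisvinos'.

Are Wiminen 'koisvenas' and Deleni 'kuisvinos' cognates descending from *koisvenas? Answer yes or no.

yes

Derive the expected Deleni reflex of *koisvenas:
Deleni: *koisvenas > kuisvenas > kuisvenos > kuisvinos  (by vowel merger, vowel merger, vowel merger)
Deleni 'kuisvinos' matches the regular reflex exactly, so the pair is cognate.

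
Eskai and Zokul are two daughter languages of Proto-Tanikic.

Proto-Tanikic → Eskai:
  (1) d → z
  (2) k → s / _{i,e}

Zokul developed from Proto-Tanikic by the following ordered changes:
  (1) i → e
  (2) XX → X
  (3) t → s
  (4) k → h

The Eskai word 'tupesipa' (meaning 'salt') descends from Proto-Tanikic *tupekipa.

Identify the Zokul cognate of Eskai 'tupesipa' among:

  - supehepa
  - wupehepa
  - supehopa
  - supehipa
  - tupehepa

Zokul: *tupekipa > tupekepa > supekepa > supehepa  (by vowel merger, unconditioned shift, unconditioned shift)

supehepa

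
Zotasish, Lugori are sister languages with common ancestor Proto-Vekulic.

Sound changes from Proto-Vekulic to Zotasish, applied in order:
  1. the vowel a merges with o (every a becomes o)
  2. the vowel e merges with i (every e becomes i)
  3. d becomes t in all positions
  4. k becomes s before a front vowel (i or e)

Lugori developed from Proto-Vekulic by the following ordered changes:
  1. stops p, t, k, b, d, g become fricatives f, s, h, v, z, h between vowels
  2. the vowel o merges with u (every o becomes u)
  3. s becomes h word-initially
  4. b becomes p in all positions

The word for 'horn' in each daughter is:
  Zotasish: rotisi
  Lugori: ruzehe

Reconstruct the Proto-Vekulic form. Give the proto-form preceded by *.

*rodeke

Position 2: Zotasish has o, Lugori has u. Taking the neighbouring segments as reconstructed: Zotasish o could go back to *a or *o; Lugori u could go back to *o or *u — the one source consistent with every daughter is *o.
Position 6: Zotasish has i, Lugori has e. Lugori preserves e here (none of its changes turn any other segment into e), so the proto-segment is *e.
Verify the candidate proto-form against each daughter:
Zotasish: *rodeke > rodiki > rotiki > rotisi  (by vowel merger, unconditioned shift, palatalisation)
Lugori: *rodeke
  rodeke → rozehe   [intervocalic lenition]
  rozehe → ruzehe   [vowel merger]
  ruzehe (rule 3 does not apply)
  ruzehe (rule 4 does not apply)
  giving Lugori ruzehe.
*rodeke is the unique common source.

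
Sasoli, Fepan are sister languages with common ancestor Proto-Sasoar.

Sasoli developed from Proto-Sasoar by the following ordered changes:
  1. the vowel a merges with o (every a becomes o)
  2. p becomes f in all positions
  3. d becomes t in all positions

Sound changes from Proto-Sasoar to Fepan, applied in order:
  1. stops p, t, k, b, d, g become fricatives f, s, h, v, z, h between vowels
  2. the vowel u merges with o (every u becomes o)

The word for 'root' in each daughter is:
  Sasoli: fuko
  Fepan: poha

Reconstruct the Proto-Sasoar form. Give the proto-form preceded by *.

*puka

Position 2: Sasoli has u, Fepan has o. Sasoli preserves u here (none of its changes turn any other segment into u), so the proto-segment is *u.
Position 3: Sasoli has k, Fepan has h. Sasoli preserves k here (none of its changes turn any other segment into k), so the proto-segment is *k.
Verify the candidate proto-form against each daughter:
Sasoli: *puka
  puka → puko   [vowel merger]
  puko → fuko   [unconditioned shift]
  fuko (rule 3 does not apply)
  giving Sasoli fuko.
Fepan: start from *puka.
  rule 1 (intervocalic lenition): puka → puha
  rule 2 (vowel merger): puha → poha
  ⇒ Fepan poha
*puka is the unique common source.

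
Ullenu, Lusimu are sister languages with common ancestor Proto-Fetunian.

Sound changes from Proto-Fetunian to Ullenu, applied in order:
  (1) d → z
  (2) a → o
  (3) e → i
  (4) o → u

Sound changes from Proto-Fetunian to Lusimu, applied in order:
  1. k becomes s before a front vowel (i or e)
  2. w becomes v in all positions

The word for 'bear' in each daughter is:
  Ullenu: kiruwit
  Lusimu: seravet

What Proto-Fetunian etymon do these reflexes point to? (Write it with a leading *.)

Position 4: Ullenu has u, Lusimu has a. Lusimu preserves a here (none of its changes turn any other segment into a), so the proto-segment is *a.
Position 6: Ullenu has i, Lusimu has e. Lusimu preserves e here (none of its changes turn any other segment into e), so the proto-segment is *e.
Position 2: Ullenu has i, Lusimu has e. Lusimu preserves e here (none of its changes turn any other segment into e), so the proto-segment is *e.
This points to *kerawet. Verify forward in each daughter:
Ullenu: *kerawet > kerowet > kirowit > kiruwit  (by vowel merger, vowel merger, vowel merger)
Lusimu: *kerawet > serawet > seravet  (by palatalisation, unconditioned shift)
No other proto-form is consistent with every reflex, so the reconstruction is *kerawet.

*kerawet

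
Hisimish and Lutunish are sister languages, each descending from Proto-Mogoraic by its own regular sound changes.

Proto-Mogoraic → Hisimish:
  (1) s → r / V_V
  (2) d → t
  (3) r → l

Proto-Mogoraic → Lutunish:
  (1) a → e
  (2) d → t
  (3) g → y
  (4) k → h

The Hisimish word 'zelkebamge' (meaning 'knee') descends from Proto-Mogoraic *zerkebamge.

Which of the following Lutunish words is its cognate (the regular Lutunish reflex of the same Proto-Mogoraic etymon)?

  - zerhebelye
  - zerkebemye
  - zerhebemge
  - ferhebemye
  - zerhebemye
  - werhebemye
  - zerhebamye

zerhebemye

Lutunish: *zerkebamge > zerkebemge > zerkebemye > zerhebemye  (by vowel merger, unconditioned shift, unconditioned shift)
Only 'zerhebemye' matches the regular Lutunish development of *zerkebamge.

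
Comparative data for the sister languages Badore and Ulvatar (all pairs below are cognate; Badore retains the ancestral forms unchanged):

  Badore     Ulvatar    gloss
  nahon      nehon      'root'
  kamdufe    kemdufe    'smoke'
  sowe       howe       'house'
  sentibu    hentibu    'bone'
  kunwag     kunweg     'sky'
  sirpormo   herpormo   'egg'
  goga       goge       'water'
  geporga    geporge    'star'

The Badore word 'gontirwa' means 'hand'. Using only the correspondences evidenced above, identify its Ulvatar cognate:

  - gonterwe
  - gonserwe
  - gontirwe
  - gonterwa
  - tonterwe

sirpormo ~ herpormo — Badore i corresponds to Ulvatar e after a consonant, before r.
goga ~ goge, geporga ~ geporge — Badore a corresponds to Ulvatar e word-finally.
Applying these to Badore 'gontirwa':
  gontirwa → gonterwa   (i→e after a consonant, before r)
  gonterwa → gonterwe   (a→e word-finally)
So the Ulvatar cognate is 'gonterwe'.

gonterwe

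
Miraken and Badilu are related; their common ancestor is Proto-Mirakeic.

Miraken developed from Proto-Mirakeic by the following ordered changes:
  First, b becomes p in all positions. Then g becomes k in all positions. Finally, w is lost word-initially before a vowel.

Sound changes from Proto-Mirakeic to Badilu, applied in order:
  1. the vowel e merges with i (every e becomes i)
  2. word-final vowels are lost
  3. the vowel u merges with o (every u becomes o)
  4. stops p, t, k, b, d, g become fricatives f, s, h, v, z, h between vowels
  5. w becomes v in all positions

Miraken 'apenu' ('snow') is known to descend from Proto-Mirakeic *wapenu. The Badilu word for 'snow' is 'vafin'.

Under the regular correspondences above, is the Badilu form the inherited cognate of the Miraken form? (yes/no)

yes

Derive the expected Badilu reflex of *wapenu:
Badilu: start from *wapenu.
  rule 1 (vowel merger): wapenu → wapinu
  rule 2 (apocope): wapinu → wapin
  rule 3: no change — wapin
  rule 4 (intervocalic lenition): wapin → wafin
  rule 5 (unconditioned shift): wafin → vafin
  ⇒ Badilu vafin
Badilu 'vafin' matches the regular reflex exactly, so the pair is cognate.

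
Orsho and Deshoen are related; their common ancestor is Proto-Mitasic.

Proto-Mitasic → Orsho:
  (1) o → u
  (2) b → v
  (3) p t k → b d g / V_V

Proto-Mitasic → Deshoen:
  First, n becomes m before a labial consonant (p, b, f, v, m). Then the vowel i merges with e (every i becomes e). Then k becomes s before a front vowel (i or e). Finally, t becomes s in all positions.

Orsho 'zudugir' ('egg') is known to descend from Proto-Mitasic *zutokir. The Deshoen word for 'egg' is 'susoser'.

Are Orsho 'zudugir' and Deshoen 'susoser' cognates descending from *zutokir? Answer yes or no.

no

Derive the expected Deshoen reflex of *zutokir:
Deshoen: *zutokir
  zutokir (rule 1 does not apply)
  zutokir → zutoker   [vowel merger]
  zutoker → zutoser   [palatalisation]
  zutoser → zusoser   [unconditioned shift]
  giving Deshoen zusoser.
The regular Deshoen reflex would be 'zusoser', but the attested form is 'susoser'. The correspondence is irregular, so they are not cognates (the Deshoen form has a different source).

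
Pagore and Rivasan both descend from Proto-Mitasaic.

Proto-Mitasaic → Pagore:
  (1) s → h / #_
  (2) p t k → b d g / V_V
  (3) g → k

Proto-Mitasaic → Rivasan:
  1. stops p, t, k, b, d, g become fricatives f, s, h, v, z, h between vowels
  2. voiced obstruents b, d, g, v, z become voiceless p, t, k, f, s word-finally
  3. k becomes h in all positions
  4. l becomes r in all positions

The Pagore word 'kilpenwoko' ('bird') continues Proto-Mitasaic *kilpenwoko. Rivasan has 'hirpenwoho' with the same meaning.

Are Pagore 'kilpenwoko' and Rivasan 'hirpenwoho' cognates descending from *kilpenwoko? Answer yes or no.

Derive the expected Rivasan reflex of *kilpenwoko:
Rivasan: *kilpenwoko
  kilpenwoko → kilpenwoho   [intervocalic lenition]
  kilpenwoho (rule 2 does not apply)
  kilpenwoho → hilpenwoho   [unconditioned shift]
  hilpenwoho → hirpenwoho   [unconditioned shift]
  giving Rivasan hirpenwoho.
Rivasan 'hirpenwoho' matches the regular reflex exactly, so the pair is cognate.

yes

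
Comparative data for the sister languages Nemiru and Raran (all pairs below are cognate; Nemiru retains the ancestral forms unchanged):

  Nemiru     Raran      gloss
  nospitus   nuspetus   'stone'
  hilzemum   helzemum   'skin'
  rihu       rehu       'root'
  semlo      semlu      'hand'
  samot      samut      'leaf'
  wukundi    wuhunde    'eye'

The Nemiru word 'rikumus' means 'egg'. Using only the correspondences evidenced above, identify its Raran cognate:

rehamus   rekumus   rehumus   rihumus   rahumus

rehumus

nospitus ~ nuspetus, hilzemum ~ helzemum — Nemiru i corresponds to Raran e after a consonant, before a consonant other than r, m, n, p, b, f, v.
wukundi ~ wuhunde — Nemiru k corresponds to Raran h between vowels (before a back vowel).
Applying these to Nemiru 'rikumus':
  rikumus → rekumus   (i→e after a consonant, before a consonant other than r, m, n, p, b, f, v)
  rekumus → rehumus   (k→h between vowels (before a back vowel))
So the Raran cognate is 'rehumus'.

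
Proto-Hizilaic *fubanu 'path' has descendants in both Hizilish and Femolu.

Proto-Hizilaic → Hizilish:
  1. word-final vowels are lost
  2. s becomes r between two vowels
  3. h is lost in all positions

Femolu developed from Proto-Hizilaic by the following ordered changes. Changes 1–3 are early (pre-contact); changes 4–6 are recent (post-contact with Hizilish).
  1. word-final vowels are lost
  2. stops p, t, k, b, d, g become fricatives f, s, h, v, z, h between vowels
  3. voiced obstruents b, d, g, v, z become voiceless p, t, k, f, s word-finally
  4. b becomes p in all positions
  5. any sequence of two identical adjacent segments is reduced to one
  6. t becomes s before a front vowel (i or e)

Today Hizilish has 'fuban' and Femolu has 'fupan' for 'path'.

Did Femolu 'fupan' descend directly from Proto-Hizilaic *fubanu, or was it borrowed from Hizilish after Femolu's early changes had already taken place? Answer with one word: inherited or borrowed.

borrowed

If inherited, *fubanu would pass through all of Femolu's changes:
Femolu: start from *fubanu.
  rule 1 (apocope): fubanu → fuban
  rule 2 (intervocalic lenition): fuban → fuvan
  rule 3: no change — fuvan
  rule 4: no change — fuvan
  rule 5: no change — fuvan
  rule 6: no change — fuvan
  ⇒ Femolu fuvan
If borrowed from Hizilish 'fuban' after the early changes, it would undergo only the recent ones:
  rule 4 (unconditioned shift): fuban → fupan
  rule 5 (degemination): no change (fupan)
  rule 6 (palatalisation): no change (fupan)
  ⇒ as a loan: fupan
Femolu 'fupan' matches the loan outcome 'fupan', not the inherited 'fuvan' — it skipped the early Femolu changes, so it was borrowed from Hizilish.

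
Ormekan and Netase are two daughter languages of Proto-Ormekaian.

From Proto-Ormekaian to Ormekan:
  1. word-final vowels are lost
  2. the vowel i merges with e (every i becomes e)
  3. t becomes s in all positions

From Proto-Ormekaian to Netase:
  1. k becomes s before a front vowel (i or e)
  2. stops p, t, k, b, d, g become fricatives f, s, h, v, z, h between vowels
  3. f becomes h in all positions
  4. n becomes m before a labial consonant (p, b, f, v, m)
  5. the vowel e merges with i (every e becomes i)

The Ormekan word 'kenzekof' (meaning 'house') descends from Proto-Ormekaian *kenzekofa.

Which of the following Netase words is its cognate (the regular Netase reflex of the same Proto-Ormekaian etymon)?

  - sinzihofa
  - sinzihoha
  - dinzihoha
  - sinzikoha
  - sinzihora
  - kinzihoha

Netase: start from *kenzekofa.
  rule 1 (palatalisation): kenzekofa → senzekofa
  rule 2 (intervocalic lenition): senzekofa → senzehofa
  rule 3 (unconditioned shift): senzehofa → senzehoha
  rule 4: no change — senzehoha
  rule 5 (vowel merger): senzehoha → sinzihoha
  ⇒ Netase sinzihoha
The other candidates each miss or misapply at least one Netase change.

sinzihoha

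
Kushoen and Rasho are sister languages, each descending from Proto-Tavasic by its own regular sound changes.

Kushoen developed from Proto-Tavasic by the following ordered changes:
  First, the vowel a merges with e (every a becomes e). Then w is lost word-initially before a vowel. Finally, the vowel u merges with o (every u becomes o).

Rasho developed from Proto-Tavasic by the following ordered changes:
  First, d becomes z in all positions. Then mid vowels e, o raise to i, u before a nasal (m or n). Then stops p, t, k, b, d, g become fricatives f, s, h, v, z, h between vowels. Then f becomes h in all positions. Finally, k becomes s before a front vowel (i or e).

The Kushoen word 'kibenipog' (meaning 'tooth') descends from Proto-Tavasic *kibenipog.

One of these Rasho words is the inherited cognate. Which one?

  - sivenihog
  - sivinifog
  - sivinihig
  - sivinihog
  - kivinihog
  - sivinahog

sivinihog

Rasho: start from *kibenipog.
  rule 1: no change — kibenipog
  rule 2 (pre-nasal raising): kibenipog → kibinipog
  rule 3 (intervocalic lenition): kibinipog → kivinifog
  rule 4 (unconditioned shift): kivinifog → kivinihog
  rule 5 (palatalisation): kivinihog → sivinihog
  ⇒ Rasho sivinihog
Only 'sivinihog' matches the regular Rasho development of *kibenipog.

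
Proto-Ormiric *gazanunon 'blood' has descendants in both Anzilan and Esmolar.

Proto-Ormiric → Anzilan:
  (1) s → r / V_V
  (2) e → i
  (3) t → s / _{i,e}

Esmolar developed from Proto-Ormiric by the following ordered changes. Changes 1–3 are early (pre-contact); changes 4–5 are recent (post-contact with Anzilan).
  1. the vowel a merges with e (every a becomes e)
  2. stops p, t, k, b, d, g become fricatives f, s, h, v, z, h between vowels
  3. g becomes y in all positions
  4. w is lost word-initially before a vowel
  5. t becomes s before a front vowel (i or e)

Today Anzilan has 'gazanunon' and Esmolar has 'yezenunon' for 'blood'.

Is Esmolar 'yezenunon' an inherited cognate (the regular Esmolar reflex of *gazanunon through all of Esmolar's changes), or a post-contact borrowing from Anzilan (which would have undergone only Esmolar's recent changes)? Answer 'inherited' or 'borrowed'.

If inherited, *gazanunon would pass through all of Esmolar's changes:
Esmolar: *gazanunon
  gazanunon → gezenunon   [vowel merger]
  gezenunon (rule 2 does not apply)
  gezenunon → yezenunon   [unconditioned shift]
  yezenunon (rule 4 does not apply)
  yezenunon (rule 5 does not apply)
  giving Esmolar yezenunon.
If borrowed from Anzilan 'gazanunon' after the early changes, it would undergo only the recent ones:
  rule 4 (glide loss): no change (gazanunon)
  rule 5 (palatalisation): no change (gazanunon)
  ⇒ as a loan: gazanunon
Esmolar 'yezenunon' matches the inherited outcome exactly, so it is an inherited cognate, not a loan.

inherited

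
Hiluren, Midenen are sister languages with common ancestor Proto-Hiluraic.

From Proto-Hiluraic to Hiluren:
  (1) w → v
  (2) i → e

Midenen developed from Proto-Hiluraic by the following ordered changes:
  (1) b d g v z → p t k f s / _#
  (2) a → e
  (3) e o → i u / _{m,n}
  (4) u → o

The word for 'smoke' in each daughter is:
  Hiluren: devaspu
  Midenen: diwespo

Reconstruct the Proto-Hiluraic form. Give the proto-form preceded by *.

*diwaspu

Position 4: Hiluren has a, Midenen has e. Hiluren preserves a here (none of its changes turn any other segment into a), so the proto-segment is *a.
Position 7: Hiluren has u, Midenen has o. Hiluren preserves u here (none of its changes turn any other segment into u), so the proto-segment is *u.
Verify the candidate proto-form against each daughter:
Hiluren: *diwaspu > divaspu > devaspu  (by unconditioned shift, vowel merger)
Midenen: *diwaspu > diwespu > diwespo  (by vowel merger, vowel merger)
*diwaspu is the unique common source.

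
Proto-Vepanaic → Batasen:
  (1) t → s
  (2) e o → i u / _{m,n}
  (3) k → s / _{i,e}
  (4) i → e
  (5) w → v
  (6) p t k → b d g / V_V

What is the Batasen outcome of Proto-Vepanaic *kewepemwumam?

sevebemvumam

Batasen: *kewepemwumam > kewepimwumam > sewepimwumam > sewepemwumam > sevepemvumam > sevebemvumam  (by pre-nasal raising, palatalisation, vowel merger, unconditioned shift, intervocalic voicing)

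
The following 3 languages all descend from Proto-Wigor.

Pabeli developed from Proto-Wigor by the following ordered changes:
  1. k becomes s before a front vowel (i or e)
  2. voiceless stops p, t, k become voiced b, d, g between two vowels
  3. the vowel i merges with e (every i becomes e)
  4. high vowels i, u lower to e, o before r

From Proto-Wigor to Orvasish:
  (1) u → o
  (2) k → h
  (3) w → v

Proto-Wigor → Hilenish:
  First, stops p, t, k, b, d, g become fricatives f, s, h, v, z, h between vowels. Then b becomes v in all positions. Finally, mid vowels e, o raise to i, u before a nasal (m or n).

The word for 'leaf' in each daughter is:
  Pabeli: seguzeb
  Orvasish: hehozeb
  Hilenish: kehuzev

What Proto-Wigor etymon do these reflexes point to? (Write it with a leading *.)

Position 1: Pabeli has s, Orvasish has h, Hilenish has k. Hilenish preserves k here (none of its changes turn any other segment into k), so the proto-segment is *k.
Position 7: Pabeli has b, Orvasish has b, Hilenish has v. Orvasish preserves b here (none of its changes turn any other segment into b), so the proto-segment is *b.
Position 4: Pabeli has u, Orvasish has o, Hilenish has u. Pabeli preserves u here (none of its changes turn any other segment into u), so the proto-segment is *u.
Verify the candidate proto-form against each daughter:
Pabeli: start from *kekuzeb.
  rule 1 (palatalisation): kekuzeb → sekuzeb
  rule 2 (intervocalic voicing): sekuzeb → seguzeb
  rule 3: no change — seguzeb
  rule 4: no change — seguzeb
  ⇒ Pabeli seguzeb
Orvasish: *kekuzeb
  kekuzeb → kekozeb   [vowel merger]
  kekozeb → hehozeb   [unconditioned shift]
  hehozeb (rule 3 does not apply)
  giving Orvasish hehozeb.
Hilenish: *kekuzeb
  kekuzeb → kehuzeb   [intervocalic lenition]
  kehuzeb → kehuzev   [unconditioned shift]
  kehuzev (rule 3 does not apply)
  giving Hilenish kehuzev.
No other proto-form is consistent with every reflex, so the reconstruction is *kekuzeb.

*kekuzeb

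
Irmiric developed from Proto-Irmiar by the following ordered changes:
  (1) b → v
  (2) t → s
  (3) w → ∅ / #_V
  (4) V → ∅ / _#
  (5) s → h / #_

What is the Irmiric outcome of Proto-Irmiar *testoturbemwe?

Irmiric: start from *testoturbemwe.
  rule 1 (unconditioned shift): testoturbemwe → testoturvemwe
  rule 2 (unconditioned shift): testoturvemwe → sessosurvemwe
  rule 3: no change — sessosurvemwe
  rule 4 (apocope): sessosurvemwe → sessosurvemw
  rule 5 (debuccalisation): sessosurvemw → hessosurvemw
  ⇒ Irmiric hessosurvemw

hessosurvemw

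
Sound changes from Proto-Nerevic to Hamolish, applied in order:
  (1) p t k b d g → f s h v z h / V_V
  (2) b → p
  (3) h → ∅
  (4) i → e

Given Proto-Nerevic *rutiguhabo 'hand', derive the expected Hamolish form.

ruseuavo

Hamolish: start from *rutiguhabo.
  rule 1 (intervocalic lenition): rutiguhabo → rusihuhavo
  rule 2: no change — rusihuhavo
  rule 3 (h-loss): rusihuhavo → rusiuavo
  rule 4 (vowel merger): rusiuavo → ruseuavo
  ⇒ Hamolish ruseuavo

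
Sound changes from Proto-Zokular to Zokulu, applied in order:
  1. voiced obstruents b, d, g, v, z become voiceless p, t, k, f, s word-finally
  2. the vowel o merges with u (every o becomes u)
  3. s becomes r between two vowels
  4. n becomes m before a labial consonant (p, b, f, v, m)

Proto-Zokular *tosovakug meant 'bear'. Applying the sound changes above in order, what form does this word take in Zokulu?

Zokulu: *tosovakug
  tosovakug → tosovakuk   [final devoicing]
  tosovakuk → tusuvakuk   [vowel merger]
  tusuvakuk → turuvakuk   [rhotacism]
  turuvakuk (rule 4 does not apply)
  giving Zokulu turuvakuk.

turuvakuk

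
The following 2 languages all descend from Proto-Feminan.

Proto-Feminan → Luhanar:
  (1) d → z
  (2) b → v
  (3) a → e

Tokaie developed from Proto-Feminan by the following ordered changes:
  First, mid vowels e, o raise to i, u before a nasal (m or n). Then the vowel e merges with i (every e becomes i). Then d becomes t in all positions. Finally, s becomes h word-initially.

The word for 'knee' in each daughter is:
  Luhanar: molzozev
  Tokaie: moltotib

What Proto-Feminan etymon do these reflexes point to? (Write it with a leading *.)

*moldodeb

Position 7: Luhanar has e, Tokaie has i. Taking the neighbouring segments as reconstructed: Luhanar e could go back to *a or *e; Tokaie i could go back to *e or *i — the one source consistent with every daughter is *e.
Position 8: Luhanar has v, Tokaie has b. Tokaie preserves b here (none of its changes turn any other segment into b), so the proto-segment is *b.
Continuing position by position gives *moldodeb; check it forward:
Luhanar: *moldodeb > molzozeb > molzozev  (by unconditioned shift, unconditioned shift)
Tokaie: *moldodeb > moldodib > moltotib  (by vowel merger, unconditioned shift)
No other proto-form is consistent with every reflex, so the reconstruction is *moldodeb.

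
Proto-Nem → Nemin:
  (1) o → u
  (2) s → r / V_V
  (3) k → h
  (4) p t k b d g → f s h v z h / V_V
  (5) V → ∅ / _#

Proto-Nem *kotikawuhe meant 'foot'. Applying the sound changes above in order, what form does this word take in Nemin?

Nemin: *kotikawuhe > kutikawuhe > hutihawuhe > husihawuhe > husihawuh  (by vowel merger, unconditioned shift, intervocalic lenition, apocope)

husihawuh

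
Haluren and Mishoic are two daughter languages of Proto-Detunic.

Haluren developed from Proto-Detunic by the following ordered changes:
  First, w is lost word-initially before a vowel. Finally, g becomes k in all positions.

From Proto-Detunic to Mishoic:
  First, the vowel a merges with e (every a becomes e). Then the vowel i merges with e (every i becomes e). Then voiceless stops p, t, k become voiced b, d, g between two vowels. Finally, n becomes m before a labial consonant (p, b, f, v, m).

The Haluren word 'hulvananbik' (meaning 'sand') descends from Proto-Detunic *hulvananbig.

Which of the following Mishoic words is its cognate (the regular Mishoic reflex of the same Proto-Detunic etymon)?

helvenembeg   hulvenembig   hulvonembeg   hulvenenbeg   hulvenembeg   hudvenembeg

Mishoic: start from *hulvananbig.
  rule 1 (vowel merger): hulvananbig → hulvenenbig
  rule 2 (vowel merger): hulvenenbig → hulvenenbeg
  rule 3: no change — hulvenenbeg
  rule 4 (nasal place assimilation): hulvenenbeg → hulvenembeg
  ⇒ Mishoic hulvenembeg
The other candidates each miss or misapply at least one Mishoic change.

hulvenembeg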